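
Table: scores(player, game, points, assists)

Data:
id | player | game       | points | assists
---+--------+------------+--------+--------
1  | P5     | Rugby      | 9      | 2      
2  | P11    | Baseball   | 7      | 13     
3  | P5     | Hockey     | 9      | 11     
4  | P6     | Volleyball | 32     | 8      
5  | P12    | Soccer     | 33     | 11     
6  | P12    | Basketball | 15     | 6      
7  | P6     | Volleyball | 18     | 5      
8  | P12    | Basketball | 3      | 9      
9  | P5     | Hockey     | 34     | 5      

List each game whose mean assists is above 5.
SELECT game, AVG(assists)
FROM scores
GROUP BY game
HAVING AVG(assists) > 5

Result:
  Baseball: avg=13.00
  Basketball: avg=7.50
  Hockey: avg=8.00
  Soccer: avg=11.00
  Volleyball: avg=6.50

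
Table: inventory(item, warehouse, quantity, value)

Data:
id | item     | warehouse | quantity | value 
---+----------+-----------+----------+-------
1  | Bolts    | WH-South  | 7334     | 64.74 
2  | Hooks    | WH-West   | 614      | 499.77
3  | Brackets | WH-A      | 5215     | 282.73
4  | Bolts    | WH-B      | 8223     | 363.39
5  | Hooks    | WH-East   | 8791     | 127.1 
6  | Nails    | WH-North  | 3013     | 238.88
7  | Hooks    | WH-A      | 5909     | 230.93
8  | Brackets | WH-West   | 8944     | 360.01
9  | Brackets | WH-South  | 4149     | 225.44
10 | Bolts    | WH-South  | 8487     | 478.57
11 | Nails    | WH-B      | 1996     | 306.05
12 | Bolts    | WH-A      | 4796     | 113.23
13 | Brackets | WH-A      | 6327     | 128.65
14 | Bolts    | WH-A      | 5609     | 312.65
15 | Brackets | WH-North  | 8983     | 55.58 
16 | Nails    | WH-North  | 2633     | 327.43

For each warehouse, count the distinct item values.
SELECT warehouse, COUNT(DISTINCT item)
FROM inventory
GROUP BY warehouse

Result:
  WH-A: 3 distinct
  WH-B: 2 distinct
  WH-East: 1 distinct
  WH-North: 2 distinct
  WH-South: 2 distinct
  WH-West: 2 distinct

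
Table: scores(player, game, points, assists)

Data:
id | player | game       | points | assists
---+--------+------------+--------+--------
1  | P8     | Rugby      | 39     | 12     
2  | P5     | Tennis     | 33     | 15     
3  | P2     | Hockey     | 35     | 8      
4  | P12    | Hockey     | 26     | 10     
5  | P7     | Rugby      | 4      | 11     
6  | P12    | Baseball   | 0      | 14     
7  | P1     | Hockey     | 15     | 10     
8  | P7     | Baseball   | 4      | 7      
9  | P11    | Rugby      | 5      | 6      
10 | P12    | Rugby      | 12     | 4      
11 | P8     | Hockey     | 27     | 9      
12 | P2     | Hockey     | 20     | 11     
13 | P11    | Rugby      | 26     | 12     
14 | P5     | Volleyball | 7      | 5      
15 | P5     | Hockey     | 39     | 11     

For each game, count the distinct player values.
SELECT game, COUNT(DISTINCT player)
FROM scores
GROUP BY game

Result:
  Baseball: 2 distinct
  Hockey: 5 distinct
  Rugby: 4 distinct
  Tennis: 1 distinct
  Volleyball: 1 distinct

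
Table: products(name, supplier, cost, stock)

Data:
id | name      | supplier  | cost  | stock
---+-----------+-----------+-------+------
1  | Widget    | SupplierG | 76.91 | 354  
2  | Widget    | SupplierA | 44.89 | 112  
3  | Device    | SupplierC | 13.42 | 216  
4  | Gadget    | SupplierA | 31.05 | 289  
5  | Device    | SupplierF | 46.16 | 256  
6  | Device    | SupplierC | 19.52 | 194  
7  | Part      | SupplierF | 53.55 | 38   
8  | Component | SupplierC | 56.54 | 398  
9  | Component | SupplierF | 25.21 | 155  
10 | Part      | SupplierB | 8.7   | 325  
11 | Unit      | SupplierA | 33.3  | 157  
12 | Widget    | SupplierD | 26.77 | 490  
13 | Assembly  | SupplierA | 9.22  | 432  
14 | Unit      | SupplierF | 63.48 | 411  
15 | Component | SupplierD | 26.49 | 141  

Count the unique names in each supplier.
SELECT supplier, COUNT(DISTINCT name)
FROM products
GROUP BY supplier

Result:
  SupplierA: 4 distinct
  SupplierB: 1 distinct
  SupplierC: 2 distinct
  SupplierD: 2 distinct
  SupplierF: 4 distinct
  SupplierG: 1 distinct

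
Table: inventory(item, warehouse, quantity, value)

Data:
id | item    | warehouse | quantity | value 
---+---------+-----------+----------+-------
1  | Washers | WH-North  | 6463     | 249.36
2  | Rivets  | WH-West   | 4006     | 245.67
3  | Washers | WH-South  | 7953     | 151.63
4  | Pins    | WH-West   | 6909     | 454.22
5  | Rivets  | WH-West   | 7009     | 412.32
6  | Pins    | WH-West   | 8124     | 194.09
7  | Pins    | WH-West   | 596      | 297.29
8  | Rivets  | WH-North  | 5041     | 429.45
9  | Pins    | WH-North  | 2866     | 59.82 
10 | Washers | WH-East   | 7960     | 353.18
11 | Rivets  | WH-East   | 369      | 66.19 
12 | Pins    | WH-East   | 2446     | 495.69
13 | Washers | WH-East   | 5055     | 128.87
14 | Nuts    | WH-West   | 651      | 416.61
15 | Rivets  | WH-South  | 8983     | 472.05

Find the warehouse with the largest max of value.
SELECT warehouse, MAX(value) as val
FROM inventory
GROUP BY warehouse
ORDER BY val DESC
LIMIT 1

Result: WH-East with max(value) = 495.69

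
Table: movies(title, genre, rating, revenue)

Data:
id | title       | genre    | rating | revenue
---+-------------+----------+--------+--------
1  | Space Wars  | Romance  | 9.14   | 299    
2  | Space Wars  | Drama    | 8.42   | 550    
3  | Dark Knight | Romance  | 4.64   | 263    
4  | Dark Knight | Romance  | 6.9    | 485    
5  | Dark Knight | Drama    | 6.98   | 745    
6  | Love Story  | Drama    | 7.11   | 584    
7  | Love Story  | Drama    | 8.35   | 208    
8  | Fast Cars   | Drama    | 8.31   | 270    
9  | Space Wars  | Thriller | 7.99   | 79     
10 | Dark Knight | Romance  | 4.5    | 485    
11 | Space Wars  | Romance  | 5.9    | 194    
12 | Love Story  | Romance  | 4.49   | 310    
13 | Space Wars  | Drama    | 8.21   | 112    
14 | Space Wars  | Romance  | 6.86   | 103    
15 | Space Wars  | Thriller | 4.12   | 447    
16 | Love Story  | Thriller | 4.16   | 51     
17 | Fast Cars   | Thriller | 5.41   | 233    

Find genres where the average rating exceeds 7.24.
SELECT genre, AVG(rating)
FROM movies
GROUP BY genre
HAVING AVG(rating) > 7.24

Result:
  Drama: avg=7.90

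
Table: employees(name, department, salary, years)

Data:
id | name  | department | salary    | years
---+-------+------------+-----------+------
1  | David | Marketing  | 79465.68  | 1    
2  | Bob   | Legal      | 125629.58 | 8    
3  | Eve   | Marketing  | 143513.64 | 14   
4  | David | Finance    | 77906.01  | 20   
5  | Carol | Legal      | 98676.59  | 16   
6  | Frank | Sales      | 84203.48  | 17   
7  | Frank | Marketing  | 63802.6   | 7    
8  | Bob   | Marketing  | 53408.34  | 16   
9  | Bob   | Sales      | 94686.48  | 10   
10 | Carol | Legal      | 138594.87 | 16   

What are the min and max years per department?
SELECT department, MIN(years), MAX(years)
FROM employees
GROUP BY department

Result:
  Finance: min=20, max=20
  Legal: min=8, max=16
  Marketing: min=1, max=16
  Sales: min=10, max=17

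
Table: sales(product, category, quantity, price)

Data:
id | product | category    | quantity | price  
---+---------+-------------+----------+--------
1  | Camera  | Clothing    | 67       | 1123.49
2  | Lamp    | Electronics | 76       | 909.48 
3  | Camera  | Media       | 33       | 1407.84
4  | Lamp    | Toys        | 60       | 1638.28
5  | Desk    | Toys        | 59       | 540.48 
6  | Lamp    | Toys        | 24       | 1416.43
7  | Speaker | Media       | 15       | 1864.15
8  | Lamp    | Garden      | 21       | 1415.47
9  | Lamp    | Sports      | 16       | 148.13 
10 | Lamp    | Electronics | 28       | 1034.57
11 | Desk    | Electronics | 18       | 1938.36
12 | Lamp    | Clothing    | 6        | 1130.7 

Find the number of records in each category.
SELECT category, COUNT(*) as count
FROM sales
GROUP BY category

Result:
  Clothing: 2
  Electronics: 3
  Garden: 1
  Media: 2
  Sports: 1
  Toys: 3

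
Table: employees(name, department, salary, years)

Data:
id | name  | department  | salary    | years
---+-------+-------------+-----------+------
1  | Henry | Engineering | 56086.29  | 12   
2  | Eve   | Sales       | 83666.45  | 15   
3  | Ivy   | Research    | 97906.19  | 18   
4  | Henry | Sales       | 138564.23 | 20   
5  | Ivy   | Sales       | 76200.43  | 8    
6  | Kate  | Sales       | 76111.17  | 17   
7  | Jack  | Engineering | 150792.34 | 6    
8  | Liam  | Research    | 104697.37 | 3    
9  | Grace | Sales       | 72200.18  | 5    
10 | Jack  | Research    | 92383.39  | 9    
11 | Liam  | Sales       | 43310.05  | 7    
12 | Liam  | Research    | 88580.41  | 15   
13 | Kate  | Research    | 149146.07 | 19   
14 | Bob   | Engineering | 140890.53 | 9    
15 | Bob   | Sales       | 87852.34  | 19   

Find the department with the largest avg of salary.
SELECT department, AVG(salary) as val
FROM employees
GROUP BY department
ORDER BY val DESC
LIMIT 1

Result: Engineering with avg(salary) = 115923.05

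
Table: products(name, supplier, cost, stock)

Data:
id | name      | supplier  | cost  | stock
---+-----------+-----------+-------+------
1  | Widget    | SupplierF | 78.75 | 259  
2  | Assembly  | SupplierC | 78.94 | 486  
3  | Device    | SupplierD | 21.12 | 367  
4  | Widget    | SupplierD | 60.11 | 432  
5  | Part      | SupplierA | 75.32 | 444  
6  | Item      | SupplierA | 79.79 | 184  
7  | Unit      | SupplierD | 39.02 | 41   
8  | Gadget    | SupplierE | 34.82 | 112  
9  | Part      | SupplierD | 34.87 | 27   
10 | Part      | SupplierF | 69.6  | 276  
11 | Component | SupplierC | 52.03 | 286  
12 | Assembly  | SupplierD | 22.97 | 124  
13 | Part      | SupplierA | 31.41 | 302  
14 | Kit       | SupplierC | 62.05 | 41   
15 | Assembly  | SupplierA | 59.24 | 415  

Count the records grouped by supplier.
SELECT supplier, COUNT(*) as count
FROM products
GROUP BY supplier

Result:
  SupplierA: 4
  SupplierC: 3
  SupplierD: 5
  SupplierE: 1
  SupplierF: 2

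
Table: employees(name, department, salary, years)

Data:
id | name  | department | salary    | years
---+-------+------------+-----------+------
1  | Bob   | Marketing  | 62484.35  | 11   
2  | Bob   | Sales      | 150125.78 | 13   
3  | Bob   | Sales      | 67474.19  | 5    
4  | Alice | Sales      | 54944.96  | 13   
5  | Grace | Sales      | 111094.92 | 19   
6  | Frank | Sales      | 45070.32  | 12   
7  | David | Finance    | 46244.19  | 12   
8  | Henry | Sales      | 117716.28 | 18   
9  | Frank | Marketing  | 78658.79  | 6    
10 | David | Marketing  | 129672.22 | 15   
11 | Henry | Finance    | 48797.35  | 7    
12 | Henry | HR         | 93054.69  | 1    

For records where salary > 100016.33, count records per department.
SELECT department, COUNT(*)
FROM employees
WHERE salary > 100016.33
GROUP BY department

Note: WHERE filters rows before grouping.

Result:
  Marketing: 1
  Sales: 3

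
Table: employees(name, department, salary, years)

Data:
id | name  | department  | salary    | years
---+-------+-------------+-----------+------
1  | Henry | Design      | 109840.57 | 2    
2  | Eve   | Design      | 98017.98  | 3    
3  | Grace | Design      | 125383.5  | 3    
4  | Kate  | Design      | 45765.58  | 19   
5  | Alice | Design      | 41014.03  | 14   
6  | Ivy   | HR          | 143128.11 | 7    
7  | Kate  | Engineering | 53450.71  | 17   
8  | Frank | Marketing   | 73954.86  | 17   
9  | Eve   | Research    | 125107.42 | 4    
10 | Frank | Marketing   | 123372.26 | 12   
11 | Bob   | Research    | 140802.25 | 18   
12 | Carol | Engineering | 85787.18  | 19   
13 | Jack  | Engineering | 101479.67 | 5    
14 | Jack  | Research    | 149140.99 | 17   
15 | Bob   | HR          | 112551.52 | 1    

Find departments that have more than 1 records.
SELECT department, COUNT(*) as cnt
FROM employees
GROUP BY department
HAVING COUNT(*) > 1

Result:
  Design: 5
  Engineering: 3
  HR: 2
  Marketing: 2
  Research: 3

Note: HAVING filters groups after aggregation, WHERE filters rows before.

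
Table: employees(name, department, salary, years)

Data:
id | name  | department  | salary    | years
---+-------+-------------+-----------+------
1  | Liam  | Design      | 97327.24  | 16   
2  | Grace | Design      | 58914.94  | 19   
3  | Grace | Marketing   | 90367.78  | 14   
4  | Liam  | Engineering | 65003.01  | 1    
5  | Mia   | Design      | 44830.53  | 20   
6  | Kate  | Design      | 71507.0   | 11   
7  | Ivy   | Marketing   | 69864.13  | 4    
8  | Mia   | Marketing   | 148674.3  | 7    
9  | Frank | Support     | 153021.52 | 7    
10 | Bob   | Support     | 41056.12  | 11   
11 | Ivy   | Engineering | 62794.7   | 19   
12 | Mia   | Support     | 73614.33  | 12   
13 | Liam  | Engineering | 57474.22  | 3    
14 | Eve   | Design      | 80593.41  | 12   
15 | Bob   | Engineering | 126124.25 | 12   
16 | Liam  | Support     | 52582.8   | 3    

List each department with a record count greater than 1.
SELECT department, COUNT(*) as cnt
FROM employees
GROUP BY department
HAVING COUNT(*) > 1

Result:
  Design: 5
  Engineering: 4
  Marketing: 3
  Support: 4

Note: HAVING filters groups after aggregation, WHERE filters rows before.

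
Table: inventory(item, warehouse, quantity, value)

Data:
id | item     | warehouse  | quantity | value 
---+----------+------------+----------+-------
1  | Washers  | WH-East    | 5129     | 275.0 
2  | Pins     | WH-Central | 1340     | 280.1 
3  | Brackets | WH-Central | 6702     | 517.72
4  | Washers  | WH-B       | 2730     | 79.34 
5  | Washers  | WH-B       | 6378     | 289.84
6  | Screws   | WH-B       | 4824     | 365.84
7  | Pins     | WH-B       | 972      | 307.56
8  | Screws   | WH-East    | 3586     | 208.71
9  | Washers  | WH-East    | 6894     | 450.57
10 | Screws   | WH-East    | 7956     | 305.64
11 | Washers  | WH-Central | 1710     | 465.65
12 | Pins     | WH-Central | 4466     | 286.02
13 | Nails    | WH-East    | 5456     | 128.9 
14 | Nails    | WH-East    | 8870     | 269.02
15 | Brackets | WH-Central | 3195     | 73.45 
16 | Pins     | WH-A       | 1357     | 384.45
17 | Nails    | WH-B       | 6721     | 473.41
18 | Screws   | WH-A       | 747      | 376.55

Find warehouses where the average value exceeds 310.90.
SELECT warehouse, AVG(value)
FROM inventory
GROUP BY warehouse
HAVING AVG(value) > 310.90

Result:
  WH-A: avg=380.50
  WH-Central: avg=324.59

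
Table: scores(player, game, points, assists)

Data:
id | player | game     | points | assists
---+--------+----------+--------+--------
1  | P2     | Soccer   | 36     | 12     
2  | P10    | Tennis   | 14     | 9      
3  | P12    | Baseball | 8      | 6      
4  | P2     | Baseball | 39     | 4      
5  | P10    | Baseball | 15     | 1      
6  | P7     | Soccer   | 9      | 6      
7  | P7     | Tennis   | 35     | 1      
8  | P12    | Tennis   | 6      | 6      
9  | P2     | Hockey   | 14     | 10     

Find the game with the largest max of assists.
SELECT game, MAX(assists) as val
FROM scores
GROUP BY game
ORDER BY val DESC
LIMIT 1

Result: Soccer with max(assists) = 12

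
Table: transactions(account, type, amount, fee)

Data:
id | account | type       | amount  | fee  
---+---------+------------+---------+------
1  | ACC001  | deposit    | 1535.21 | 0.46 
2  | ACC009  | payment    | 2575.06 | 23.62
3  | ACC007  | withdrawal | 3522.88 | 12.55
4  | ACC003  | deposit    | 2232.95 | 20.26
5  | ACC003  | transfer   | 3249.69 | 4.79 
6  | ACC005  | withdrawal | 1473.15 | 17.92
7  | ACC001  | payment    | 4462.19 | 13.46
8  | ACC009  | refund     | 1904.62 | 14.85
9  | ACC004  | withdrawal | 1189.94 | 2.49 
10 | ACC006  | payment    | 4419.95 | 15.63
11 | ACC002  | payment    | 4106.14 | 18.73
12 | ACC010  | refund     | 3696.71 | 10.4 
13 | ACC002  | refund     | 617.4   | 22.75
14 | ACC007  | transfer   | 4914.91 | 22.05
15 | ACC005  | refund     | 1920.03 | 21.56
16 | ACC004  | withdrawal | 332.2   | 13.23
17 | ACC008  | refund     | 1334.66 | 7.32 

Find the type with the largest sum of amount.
SELECT type, SUM(amount) as val
FROM transactions
GROUP BY type
ORDER BY val DESC
LIMIT 1

Result: payment with sum(amount) = 15563.34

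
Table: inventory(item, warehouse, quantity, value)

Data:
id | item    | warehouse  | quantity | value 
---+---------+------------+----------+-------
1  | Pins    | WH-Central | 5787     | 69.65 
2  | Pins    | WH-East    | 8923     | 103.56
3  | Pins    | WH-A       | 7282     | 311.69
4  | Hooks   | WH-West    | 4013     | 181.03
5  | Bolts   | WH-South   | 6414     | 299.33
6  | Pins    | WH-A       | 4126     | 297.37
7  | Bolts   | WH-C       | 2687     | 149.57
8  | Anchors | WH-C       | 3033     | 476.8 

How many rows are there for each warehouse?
SELECT warehouse, COUNT(*) as count
FROM inventory
GROUP BY warehouse

Result:
  WH-A: 2
  WH-C: 2
  WH-Central: 1
  WH-East: 1
  WH-South: 1
  WH-West: 1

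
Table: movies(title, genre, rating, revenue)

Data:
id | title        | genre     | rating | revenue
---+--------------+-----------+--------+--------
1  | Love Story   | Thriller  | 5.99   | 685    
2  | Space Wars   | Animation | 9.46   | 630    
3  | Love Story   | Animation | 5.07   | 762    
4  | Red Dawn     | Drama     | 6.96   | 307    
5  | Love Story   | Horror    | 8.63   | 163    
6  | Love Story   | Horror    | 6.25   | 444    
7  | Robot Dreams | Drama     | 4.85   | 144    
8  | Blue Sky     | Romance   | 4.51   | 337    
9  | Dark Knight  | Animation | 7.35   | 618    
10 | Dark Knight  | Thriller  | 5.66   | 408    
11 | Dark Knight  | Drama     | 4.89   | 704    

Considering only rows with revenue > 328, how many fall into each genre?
SELECT genre, COUNT(*)
FROM movies
WHERE revenue > 328
GROUP BY genre

Note: WHERE filters rows before grouping.

Result:
  Animation: 3
  Drama: 1
  Horror: 1
  Romance: 1
  Thriller: 2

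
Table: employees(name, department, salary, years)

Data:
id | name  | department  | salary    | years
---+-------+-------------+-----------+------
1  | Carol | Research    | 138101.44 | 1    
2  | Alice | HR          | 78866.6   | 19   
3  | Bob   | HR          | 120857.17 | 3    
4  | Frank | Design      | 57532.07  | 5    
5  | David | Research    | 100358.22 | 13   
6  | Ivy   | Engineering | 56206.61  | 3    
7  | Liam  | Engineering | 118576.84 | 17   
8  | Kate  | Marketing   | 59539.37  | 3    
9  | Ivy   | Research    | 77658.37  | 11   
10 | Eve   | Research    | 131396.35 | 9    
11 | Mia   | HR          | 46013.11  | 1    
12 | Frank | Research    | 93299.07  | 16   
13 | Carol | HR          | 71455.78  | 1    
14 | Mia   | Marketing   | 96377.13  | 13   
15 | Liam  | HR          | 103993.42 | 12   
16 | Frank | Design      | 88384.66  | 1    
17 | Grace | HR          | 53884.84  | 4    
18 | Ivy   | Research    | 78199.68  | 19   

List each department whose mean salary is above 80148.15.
SELECT department, AVG(salary)
FROM employees
GROUP BY department
HAVING AVG(salary) > 80148.15

Result:
  Engineering: avg=87391.73
  Research: avg=103168.86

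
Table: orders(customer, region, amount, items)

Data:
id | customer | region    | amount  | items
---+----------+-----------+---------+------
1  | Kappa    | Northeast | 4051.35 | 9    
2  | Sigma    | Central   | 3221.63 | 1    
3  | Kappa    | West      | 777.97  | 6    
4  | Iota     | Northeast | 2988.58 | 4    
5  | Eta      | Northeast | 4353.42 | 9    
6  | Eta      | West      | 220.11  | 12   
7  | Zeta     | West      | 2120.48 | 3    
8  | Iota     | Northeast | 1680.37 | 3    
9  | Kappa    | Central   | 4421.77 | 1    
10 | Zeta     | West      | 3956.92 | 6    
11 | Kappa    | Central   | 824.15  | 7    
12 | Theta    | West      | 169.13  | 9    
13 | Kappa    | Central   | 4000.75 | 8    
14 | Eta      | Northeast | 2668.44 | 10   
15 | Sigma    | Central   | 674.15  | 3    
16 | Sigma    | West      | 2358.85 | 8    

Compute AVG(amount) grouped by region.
SELECT region, AVG(amount) as result
FROM orders
GROUP BY region

Result:
  Central: 2628.49
  Northeast: 3148.43
  West: 1600.58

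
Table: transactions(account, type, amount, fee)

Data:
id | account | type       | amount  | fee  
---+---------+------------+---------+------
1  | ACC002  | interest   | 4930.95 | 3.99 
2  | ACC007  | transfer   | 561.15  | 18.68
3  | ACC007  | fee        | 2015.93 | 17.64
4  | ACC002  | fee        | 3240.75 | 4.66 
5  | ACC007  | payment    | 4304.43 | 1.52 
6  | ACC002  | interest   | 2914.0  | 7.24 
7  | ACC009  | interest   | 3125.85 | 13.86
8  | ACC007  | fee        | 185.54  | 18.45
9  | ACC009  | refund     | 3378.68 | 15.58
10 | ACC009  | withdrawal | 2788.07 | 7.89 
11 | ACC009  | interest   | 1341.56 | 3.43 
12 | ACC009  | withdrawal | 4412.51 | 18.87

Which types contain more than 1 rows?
SELECT type, COUNT(*) as cnt
FROM transactions
GROUP BY type
HAVING COUNT(*) > 1

Result:
  fee: 3
  interest: 4
  withdrawal: 2

Note: HAVING filters groups after aggregation, WHERE filters rows before.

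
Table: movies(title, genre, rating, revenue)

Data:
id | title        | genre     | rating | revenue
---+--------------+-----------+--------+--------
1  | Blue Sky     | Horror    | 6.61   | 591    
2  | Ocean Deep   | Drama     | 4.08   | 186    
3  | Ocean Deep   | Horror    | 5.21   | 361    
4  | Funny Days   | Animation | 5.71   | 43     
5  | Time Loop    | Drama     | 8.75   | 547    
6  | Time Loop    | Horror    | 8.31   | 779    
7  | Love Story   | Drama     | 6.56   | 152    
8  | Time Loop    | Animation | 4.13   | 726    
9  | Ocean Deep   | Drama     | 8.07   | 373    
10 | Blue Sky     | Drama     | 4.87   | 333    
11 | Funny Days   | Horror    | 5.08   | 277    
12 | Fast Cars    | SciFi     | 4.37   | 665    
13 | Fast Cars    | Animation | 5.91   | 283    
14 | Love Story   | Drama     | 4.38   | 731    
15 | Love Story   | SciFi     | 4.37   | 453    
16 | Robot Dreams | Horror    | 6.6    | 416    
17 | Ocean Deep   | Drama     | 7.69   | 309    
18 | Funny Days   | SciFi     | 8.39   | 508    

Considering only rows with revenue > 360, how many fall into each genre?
SELECT genre, COUNT(*)
FROM movies
WHERE revenue > 360
GROUP BY genre

Note: WHERE filters rows before grouping.

Result:
  Animation: 1
  Drama: 3
  Horror: 4
  SciFi: 3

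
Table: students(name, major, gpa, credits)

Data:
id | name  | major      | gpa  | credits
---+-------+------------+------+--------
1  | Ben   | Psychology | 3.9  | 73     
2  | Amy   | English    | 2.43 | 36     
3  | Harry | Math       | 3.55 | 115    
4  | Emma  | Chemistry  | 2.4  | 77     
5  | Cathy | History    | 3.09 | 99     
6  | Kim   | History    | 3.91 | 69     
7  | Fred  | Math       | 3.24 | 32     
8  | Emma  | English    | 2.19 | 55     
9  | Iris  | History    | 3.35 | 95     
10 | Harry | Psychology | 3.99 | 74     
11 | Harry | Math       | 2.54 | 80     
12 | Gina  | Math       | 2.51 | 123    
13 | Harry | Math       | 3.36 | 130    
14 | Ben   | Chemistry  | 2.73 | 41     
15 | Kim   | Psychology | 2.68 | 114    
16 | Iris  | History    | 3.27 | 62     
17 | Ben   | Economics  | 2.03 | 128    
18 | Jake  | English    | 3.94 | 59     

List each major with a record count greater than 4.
SELECT major, COUNT(*) as cnt
FROM students
GROUP BY major
HAVING COUNT(*) > 4

Result:
  Math: 5

Note: HAVING filters groups after aggregation, WHERE filters rows before.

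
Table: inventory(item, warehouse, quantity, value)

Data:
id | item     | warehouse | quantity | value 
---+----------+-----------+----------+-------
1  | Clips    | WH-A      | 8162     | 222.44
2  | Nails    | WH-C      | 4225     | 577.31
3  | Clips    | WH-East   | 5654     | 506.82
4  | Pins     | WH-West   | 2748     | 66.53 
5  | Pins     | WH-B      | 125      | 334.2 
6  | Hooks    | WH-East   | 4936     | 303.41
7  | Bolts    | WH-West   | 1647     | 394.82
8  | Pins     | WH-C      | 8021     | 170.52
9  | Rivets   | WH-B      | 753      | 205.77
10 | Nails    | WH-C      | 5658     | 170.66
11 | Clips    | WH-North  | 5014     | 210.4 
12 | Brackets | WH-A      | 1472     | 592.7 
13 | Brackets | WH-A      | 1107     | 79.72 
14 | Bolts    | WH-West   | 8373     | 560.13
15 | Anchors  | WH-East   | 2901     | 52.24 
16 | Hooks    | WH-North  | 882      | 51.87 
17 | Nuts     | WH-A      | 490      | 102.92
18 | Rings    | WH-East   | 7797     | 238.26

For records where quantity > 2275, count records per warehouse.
SELECT warehouse, COUNT(*)
FROM inventory
WHERE quantity > 2275
GROUP BY warehouse

Note: WHERE filters rows before grouping.

Result:
  WH-A: 1
  WH-C: 3
  WH-East: 4
  WH-North: 1
  WH-West: 2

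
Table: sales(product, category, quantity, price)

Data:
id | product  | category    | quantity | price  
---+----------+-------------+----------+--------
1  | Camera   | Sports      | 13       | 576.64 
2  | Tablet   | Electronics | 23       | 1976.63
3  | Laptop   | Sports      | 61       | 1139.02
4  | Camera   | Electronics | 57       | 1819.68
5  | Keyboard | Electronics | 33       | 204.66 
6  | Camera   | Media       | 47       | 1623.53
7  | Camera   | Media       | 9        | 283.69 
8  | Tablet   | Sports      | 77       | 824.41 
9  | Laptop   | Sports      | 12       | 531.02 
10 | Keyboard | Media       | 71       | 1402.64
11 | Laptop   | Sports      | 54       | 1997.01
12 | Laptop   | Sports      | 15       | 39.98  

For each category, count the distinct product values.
SELECT category, COUNT(DISTINCT product)
FROM sales
GROUP BY category

Result:
  Electronics: 3 distinct
  Media: 2 distinct
  Sports: 3 distinct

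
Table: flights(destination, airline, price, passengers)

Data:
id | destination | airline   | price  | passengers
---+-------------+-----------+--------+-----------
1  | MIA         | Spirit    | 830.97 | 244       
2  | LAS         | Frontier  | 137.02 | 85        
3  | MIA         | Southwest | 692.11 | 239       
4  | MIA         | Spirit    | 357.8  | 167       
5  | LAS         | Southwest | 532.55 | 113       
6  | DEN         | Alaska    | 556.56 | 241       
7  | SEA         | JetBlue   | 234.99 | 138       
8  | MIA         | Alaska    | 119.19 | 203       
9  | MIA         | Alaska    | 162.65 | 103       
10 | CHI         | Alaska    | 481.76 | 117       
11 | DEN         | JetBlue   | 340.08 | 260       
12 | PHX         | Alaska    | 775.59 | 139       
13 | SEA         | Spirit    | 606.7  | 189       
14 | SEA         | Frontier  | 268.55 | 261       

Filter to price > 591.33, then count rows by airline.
SELECT airline, COUNT(*)
FROM flights
WHERE price > 591.33
GROUP BY airline

Note: WHERE filters rows before grouping.

Result:
  Alaska: 1
  Southwest: 1
  Spirit: 2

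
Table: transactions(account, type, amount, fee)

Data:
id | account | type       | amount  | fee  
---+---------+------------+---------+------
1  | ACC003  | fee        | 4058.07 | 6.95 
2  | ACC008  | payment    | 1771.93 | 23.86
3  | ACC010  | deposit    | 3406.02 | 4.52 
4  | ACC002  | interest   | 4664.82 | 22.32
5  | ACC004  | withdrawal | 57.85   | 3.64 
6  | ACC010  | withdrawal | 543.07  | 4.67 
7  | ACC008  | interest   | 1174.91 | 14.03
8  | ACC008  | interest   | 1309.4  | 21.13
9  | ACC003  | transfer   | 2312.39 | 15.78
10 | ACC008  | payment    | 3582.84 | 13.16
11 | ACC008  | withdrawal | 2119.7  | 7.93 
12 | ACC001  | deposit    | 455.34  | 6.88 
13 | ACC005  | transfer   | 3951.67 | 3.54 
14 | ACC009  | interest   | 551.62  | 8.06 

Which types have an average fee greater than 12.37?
SELECT type, AVG(fee)
FROM transactions
GROUP BY type
HAVING AVG(fee) > 12.37

Result:
  interest: avg=16.39
  payment: avg=18.51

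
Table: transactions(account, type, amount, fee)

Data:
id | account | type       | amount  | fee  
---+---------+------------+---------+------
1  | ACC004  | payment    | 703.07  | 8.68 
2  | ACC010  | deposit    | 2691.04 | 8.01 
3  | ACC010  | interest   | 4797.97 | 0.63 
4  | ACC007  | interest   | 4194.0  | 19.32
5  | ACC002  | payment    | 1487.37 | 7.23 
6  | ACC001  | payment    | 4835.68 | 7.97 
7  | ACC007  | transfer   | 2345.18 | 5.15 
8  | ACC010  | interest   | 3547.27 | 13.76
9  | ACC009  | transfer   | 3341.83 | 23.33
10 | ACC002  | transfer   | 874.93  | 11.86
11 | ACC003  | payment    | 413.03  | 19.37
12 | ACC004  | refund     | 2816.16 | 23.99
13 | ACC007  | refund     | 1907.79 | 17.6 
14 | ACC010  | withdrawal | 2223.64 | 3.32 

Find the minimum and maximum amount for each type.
SELECT type, MIN(amount), MAX(amount)
FROM transactions
GROUP BY type

Result:
  deposit: min=2691.04, max=2691.04
  interest: min=3547.27, max=4797.97
  payment: min=413.03, max=4835.68
  refund: min=1907.79, max=2816.16
  transfer: min=874.93, max=3341.83
  withdrawal: min=2223.64, max=2223.64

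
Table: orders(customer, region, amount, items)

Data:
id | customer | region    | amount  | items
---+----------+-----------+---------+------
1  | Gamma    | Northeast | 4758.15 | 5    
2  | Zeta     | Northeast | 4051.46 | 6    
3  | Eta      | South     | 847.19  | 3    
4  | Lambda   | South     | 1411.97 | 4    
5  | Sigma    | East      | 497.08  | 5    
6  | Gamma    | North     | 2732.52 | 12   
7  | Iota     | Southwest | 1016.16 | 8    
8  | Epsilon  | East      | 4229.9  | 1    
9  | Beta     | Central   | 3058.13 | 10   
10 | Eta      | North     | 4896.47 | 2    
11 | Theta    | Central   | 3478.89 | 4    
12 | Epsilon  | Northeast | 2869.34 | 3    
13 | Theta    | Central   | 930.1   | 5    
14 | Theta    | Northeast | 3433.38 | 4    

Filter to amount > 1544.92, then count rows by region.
SELECT region, COUNT(*)
FROM orders
WHERE amount > 1544.92
GROUP BY region

Note: WHERE filters rows before grouping.

Result:
  Central: 2
  East: 1
  North: 2
  Northeast: 4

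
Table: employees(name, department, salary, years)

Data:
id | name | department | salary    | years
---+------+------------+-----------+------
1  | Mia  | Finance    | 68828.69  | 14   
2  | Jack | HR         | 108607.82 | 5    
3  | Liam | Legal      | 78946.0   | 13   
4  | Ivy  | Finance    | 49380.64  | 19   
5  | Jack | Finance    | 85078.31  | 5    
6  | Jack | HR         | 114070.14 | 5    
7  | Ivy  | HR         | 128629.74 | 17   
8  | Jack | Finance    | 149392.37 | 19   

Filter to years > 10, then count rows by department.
SELECT department, COUNT(*)
FROM employees
WHERE years > 10
GROUP BY department

Note: WHERE filters rows before grouping.

Result:
  Finance: 3
  HR: 1
  Legal: 1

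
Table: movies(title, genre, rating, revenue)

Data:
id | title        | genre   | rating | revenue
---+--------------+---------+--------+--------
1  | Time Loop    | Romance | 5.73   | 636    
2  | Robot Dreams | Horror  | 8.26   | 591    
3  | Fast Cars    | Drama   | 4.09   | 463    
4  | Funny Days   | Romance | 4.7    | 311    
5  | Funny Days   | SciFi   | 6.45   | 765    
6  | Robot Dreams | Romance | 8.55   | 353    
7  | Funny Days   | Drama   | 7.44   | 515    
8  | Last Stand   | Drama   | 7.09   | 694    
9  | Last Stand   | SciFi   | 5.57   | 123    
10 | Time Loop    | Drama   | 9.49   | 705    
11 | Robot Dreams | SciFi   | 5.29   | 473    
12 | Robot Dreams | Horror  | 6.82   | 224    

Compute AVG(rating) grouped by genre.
SELECT genre, AVG(rating) as result
FROM movies
GROUP BY genre

Result:
  Drama: 7.03
  Horror: 7.54
  Romance: 6.33
  SciFi: 5.77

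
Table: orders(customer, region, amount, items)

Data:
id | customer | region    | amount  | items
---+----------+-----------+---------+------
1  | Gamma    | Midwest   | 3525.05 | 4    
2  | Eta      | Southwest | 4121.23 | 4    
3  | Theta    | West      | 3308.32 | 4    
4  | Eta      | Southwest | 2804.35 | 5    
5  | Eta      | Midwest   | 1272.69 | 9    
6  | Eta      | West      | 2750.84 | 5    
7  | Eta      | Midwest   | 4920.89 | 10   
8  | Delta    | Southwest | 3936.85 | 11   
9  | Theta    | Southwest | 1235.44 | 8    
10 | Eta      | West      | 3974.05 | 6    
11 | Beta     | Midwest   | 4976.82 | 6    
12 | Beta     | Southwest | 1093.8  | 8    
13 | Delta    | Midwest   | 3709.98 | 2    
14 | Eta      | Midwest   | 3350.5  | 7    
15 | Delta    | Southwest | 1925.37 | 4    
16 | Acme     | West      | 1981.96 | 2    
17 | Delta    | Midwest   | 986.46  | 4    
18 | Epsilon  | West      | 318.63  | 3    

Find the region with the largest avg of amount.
SELECT region, AVG(amount) as val
FROM orders
GROUP BY region
ORDER BY val DESC
LIMIT 1

Result: Midwest with avg(amount) = 3248.91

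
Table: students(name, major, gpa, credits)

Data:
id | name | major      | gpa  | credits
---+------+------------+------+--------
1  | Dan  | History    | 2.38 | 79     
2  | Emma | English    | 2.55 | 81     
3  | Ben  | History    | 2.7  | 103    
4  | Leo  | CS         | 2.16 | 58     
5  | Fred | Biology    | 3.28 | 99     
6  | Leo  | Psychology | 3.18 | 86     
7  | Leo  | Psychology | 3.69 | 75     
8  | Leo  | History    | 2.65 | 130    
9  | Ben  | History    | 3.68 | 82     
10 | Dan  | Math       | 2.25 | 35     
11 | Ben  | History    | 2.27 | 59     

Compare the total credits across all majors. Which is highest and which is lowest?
SELECT major, SUM(credits)
FROM students
GROUP BY major
ORDER BY SUM(credits)

All groups:
  Math: 35
  CS: 58
  English: 81
  Biology: 99
  Psychology: 161
  History: 453

Highest: History (453)
Lowest: Math (35)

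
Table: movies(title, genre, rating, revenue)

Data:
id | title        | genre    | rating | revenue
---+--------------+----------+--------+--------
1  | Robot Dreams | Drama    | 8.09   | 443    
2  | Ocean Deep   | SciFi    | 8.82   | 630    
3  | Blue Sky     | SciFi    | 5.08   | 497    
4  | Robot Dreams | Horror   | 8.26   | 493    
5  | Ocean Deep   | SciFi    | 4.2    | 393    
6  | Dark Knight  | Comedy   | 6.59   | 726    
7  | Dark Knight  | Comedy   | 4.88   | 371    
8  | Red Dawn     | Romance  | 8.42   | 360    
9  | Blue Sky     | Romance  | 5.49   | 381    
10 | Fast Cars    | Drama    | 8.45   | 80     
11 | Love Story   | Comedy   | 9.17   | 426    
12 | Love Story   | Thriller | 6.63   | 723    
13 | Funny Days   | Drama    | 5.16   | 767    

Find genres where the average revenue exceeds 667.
SELECT genre, AVG(revenue)
FROM movies
GROUP BY genre
HAVING AVG(revenue) > 667

Result:
  Thriller: avg=723.00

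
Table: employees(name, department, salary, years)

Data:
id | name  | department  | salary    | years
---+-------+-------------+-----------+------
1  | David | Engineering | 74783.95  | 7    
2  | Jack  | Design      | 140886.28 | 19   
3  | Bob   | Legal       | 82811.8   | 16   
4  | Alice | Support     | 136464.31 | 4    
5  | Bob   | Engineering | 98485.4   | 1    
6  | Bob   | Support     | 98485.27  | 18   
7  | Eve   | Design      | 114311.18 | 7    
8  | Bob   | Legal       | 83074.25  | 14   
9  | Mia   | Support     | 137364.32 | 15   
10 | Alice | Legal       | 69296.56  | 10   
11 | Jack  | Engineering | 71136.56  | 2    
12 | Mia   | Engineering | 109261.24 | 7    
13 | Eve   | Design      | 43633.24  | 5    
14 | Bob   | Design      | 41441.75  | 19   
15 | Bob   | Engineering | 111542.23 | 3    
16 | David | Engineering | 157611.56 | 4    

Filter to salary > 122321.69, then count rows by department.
SELECT department, COUNT(*)
FROM employees
WHERE salary > 122321.69
GROUP BY department

Note: WHERE filters rows before grouping.

Result:
  Design: 1
  Engineering: 1
  Support: 2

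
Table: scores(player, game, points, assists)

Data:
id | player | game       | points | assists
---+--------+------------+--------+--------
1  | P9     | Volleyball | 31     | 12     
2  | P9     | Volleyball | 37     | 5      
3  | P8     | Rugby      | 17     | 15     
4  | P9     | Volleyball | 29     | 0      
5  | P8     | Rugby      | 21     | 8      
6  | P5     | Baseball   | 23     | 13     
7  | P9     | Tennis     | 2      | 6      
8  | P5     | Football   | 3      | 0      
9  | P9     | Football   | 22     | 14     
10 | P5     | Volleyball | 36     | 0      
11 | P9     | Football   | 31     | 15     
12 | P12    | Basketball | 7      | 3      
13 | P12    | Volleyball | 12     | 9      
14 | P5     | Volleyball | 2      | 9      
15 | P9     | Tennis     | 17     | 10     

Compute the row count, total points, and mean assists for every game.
SELECT game,
       COUNT(*) as cnt,
       SUM(points) as total_points,
       AVG(assists) as avg_assists
FROM scores
GROUP BY game

Result:
  Baseball: 1 records, 23 total points, 13.00 avg assists
  Basketball: 1 records, 7 total points, 3.00 avg assists
  Football: 3 records, 56 total points, 9.67 avg assists
  Rugby: 2 records, 38 total points, 11.50 avg assists
  Tennis: 2 records, 19 total points, 8.00 avg assists
  Volleyball: 6 records, 147 total points, 5.83 avg assists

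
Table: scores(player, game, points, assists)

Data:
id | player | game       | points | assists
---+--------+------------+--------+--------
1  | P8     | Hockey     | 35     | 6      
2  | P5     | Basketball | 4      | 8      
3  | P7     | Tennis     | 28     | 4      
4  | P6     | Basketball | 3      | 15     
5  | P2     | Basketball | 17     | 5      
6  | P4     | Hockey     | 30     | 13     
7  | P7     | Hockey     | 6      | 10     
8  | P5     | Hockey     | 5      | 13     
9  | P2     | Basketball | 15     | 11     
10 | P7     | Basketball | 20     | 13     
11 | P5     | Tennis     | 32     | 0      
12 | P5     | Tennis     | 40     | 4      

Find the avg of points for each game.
SELECT game, AVG(points) as result
FROM scores
GROUP BY game

Result:
  Basketball: 11.80
  Hockey: 19.00
  Tennis: 33.33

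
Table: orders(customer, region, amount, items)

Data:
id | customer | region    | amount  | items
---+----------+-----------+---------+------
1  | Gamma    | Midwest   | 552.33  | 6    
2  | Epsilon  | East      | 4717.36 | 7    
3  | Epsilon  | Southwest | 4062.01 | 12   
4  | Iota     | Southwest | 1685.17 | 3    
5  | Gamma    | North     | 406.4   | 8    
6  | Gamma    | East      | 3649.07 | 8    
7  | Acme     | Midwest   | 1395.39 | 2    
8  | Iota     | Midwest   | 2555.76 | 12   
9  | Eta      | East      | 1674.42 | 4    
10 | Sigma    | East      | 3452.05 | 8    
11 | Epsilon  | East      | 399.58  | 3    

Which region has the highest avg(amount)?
SELECT region, AVG(amount) as val
FROM orders
GROUP BY region
ORDER BY val DESC
LIMIT 1

Result: Southwest with avg(amount) = 2873.59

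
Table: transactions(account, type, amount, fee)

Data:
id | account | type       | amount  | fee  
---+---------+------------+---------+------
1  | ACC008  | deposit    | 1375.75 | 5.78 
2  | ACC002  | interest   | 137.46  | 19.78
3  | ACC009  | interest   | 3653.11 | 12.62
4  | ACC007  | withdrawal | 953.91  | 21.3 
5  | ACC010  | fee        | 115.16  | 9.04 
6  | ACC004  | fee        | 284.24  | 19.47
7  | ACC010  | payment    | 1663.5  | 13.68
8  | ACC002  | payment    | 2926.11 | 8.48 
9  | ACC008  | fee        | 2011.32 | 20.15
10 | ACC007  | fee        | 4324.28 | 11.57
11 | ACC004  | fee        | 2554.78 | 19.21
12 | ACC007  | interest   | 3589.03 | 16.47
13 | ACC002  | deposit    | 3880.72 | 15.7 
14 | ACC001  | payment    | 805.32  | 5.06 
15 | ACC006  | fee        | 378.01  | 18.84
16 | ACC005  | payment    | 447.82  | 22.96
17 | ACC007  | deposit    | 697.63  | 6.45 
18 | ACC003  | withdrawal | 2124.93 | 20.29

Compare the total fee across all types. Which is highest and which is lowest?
SELECT type, SUM(fee)
FROM transactions
GROUP BY type
ORDER BY SUM(fee)

All groups:
  deposit: 27.93
  withdrawal: 41.59
  interest: 48.87
  payment: 50.18
  fee: 98.28

Highest: fee (98.28)
Lowest: deposit (27.93)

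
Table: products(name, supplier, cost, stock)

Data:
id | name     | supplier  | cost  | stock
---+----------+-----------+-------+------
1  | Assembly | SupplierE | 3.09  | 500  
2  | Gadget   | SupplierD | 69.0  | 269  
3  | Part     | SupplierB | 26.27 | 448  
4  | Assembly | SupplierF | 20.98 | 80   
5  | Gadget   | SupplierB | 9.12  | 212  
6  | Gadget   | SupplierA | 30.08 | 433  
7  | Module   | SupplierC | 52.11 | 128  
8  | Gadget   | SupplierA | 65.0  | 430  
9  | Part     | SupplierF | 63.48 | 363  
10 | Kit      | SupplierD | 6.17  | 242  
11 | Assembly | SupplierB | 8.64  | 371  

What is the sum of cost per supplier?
SELECT supplier, SUM(cost) as result
FROM products
GROUP BY supplier

Result:
  SupplierA: 95.08
  SupplierB: 44.03
  SupplierC: 52.11
  SupplierD: 75.17
  SupplierE: 3.09
  SupplierF: 84.46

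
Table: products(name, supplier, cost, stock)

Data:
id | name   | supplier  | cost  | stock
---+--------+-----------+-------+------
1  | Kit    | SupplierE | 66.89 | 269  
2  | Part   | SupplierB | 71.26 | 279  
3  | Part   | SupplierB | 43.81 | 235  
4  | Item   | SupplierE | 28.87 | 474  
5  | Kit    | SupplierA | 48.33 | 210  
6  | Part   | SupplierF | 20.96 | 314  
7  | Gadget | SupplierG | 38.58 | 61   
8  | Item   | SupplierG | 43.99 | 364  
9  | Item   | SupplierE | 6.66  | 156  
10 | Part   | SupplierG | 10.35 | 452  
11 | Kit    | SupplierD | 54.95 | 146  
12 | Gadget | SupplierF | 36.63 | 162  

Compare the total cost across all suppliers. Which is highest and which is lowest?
SELECT supplier, SUM(cost)
FROM products
GROUP BY supplier
ORDER BY SUM(cost)

All groups:
  SupplierA: 48.33
  SupplierD: 54.95
  SupplierF: 57.59
  SupplierG: 92.92
  SupplierE: 102.42
  SupplierB: 115.07

Highest: SupplierB (115.07)
Lowest: SupplierA (48.33)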